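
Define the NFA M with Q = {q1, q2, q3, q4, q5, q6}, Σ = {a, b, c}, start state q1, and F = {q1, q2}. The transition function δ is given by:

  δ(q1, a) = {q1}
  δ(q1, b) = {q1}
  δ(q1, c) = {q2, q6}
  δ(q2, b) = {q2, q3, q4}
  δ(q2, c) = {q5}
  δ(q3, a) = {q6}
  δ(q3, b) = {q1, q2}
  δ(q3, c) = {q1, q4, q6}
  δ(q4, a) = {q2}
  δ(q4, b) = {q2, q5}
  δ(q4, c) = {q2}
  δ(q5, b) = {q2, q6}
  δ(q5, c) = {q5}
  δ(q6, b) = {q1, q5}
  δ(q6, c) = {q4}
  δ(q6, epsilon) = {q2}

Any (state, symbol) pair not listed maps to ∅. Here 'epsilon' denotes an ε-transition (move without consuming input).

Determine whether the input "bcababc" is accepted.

Start in {q1}.
Read 'b': {q1} → {q1}.
Read 'c': {q1} → {q2, q6}.
Read 'a': {q2, q6} → ∅.
The set is empty and remains empty for the remaining 4 symbols.
The final set ∅ contains no accepting state.

No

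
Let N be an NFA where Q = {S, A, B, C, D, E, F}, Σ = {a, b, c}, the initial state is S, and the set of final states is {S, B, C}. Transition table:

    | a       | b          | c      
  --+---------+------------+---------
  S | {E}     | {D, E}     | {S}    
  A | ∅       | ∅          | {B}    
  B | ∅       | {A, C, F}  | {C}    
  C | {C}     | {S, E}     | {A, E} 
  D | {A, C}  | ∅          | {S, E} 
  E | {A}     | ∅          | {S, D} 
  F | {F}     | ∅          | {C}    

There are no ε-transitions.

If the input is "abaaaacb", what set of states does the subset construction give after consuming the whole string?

Start in {S}.
Read 'a': S→{E}; now {E}.
Read 'b': E→∅; now ∅.
The set is empty and remains empty for the remaining 6 symbols.

∅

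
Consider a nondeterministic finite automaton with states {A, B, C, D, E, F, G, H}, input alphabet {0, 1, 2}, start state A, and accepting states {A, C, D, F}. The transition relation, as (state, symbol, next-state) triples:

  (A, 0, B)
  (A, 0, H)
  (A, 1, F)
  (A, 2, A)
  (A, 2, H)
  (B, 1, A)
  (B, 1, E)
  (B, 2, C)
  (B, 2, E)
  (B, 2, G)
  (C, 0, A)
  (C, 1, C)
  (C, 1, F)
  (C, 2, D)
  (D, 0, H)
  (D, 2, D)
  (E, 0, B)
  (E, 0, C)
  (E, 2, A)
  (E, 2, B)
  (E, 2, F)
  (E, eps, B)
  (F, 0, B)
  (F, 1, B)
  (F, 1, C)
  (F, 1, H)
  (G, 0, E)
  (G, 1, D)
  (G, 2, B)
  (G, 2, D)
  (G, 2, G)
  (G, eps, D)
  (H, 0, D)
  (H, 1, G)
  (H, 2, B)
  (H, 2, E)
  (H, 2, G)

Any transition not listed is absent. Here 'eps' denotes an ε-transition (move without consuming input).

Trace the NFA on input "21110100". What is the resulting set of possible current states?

{A, B, C, D, H}

Start in {A}.
Read '2': A→{A, H}; now {A, H}.
Read '1': A→{F}, H→{G}; union {F, G}; ε-closure = {D, F, G}.
Read '1': D→∅, F→{B, C, H}, G→{D}; now {B, C, D, H}.
Read '1': B→{A, E}, C→{C, F}, D→∅, H→{G}; union {A, C, E, F, G}; ε-closure = {A, B, C, D, E, F, G}.
Read '0': A→{B, H}, B→∅, C→{A}, D→{H}, E→{B, C}, F→{B}, G→{E}; now {A, B, C, E, H}.
Read '1': A→{F}, B→{A, E}, C→{C, F}, E→∅, H→{G}; union {A, C, E, F, G}; ε-closure = {A, B, C, D, E, F, G}.
Read '0': A→{B, H}, B→∅, C→{A}, D→{H}, E→{B, C}, F→{B}, G→{E}; now {A, B, C, E, H}.
Read '0': A→{B, H}, B→∅, C→{A}, E→{B, C}, H→{D}; now {A, B, C, D, H}.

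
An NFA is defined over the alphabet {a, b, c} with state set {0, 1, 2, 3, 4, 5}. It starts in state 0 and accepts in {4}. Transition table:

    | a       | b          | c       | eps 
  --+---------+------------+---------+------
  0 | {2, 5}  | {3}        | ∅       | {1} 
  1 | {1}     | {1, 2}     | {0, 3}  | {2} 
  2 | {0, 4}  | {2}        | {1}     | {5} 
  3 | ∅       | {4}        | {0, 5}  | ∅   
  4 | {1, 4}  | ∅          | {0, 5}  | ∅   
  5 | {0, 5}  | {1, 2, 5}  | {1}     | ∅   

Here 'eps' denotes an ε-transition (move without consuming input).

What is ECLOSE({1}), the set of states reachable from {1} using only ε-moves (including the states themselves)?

{1, 2, 5}

Begin with {1}.
ε-move 1 → 2; add 2.
ε-move 2 → 5; add 5.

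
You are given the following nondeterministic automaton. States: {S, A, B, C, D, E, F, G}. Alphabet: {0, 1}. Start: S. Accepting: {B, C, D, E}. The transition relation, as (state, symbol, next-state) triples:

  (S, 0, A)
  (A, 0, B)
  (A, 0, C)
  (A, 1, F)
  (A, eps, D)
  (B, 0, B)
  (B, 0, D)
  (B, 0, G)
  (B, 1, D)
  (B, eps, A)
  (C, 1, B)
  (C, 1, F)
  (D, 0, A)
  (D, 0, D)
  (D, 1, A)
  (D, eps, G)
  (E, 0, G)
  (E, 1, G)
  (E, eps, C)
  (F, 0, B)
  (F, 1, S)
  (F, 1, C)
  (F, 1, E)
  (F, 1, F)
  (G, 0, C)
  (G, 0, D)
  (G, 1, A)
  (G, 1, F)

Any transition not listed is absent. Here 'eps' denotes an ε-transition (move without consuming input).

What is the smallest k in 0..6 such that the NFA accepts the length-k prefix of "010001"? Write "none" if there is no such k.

Start in {S}.
Read '0': S→{A}; union {A}; ε-closure = {A, D, G}.
None of the earlier sets intersect F, but {A, D, G} does.

1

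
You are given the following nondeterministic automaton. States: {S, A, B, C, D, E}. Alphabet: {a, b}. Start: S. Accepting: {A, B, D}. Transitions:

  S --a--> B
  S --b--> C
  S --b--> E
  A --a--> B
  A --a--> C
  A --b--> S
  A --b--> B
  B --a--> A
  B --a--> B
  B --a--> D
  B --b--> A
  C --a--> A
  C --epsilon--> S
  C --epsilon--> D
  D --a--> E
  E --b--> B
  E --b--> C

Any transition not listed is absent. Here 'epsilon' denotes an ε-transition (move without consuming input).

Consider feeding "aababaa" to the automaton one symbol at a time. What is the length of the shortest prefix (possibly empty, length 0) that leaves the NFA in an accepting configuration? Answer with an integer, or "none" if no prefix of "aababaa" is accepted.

Start in {S}.
Read 'a': S→{B}; now {B}.
None of the earlier sets intersect F, but {B} does.

1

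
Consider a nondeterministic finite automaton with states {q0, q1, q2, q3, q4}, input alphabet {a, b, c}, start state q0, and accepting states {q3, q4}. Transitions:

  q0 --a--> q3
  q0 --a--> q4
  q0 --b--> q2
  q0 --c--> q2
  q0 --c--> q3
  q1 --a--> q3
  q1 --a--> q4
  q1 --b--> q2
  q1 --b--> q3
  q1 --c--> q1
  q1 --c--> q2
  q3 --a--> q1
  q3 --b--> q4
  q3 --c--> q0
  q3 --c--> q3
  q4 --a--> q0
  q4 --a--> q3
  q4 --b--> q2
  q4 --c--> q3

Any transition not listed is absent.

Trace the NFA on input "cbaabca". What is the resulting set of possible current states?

{q1, q3, q4}

Start in {q0}.
Read 'c': q0→{q2, q3}; now {q2, q3}.
Read 'b': q2→∅, q3→{q4}; now {q4}.
Read 'a': q4→{q0, q3}; now {q0, q3}.
Read 'a': q0→{q3, q4}, q3→{q1}; now {q1, q3, q4}.
Read 'b': q1→{q2, q3}, q3→{q4}, q4→{q2}; now {q2, q3, q4}.
Read 'c': q2→∅, q3→{q0, q3}, q4→{q3}; now {q0, q3}.
Read 'a': q0→{q3, q4}, q3→{q1}; now {q1, q3, q4}.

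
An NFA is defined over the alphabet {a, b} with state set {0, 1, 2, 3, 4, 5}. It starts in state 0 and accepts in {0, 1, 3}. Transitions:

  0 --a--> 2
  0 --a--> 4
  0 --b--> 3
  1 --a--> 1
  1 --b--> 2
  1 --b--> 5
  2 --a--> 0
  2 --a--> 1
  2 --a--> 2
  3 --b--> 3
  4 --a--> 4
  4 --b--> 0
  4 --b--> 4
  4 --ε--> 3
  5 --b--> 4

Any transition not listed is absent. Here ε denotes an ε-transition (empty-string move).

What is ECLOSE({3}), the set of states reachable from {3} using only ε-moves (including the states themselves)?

Begin with {3}.
No ε-moves leave this set, so the closure equals the set itself.

{3}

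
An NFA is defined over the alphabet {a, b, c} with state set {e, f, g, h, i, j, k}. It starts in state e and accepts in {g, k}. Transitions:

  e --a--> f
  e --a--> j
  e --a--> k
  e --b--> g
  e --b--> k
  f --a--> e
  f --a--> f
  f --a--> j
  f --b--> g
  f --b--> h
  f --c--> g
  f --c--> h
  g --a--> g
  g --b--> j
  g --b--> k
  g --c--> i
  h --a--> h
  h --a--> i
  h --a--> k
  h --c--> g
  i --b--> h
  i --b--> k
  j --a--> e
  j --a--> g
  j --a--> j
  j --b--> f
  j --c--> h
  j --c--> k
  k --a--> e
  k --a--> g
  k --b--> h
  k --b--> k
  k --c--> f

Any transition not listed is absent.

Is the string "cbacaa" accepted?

No

Start in {e}.
Read 'c': {e} → ∅.
The set is empty and remains empty for the remaining 5 symbols.
The final set ∅ contains no accepting state.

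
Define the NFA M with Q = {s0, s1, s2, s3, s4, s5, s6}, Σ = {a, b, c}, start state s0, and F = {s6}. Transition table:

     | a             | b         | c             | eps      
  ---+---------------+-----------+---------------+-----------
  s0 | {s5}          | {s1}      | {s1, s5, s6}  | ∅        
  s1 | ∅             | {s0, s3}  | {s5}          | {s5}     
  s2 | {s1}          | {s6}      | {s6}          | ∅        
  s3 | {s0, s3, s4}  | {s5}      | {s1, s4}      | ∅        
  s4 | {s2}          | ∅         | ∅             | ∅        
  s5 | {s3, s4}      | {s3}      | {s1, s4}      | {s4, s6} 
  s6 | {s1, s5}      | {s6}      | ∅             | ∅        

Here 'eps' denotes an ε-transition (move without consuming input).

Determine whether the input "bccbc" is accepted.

Yes

Start in {s0}.
Read 'b': s0→{s1}; union {s1}; ε-closure = {s1, s4, s5, s6}.
Read 'c': s1→{s5}, s4→∅, s5→{s1, s4}, s6→∅; union {s1, s4, s5}; ε-closure = {s1, s4, s5, s6}.
Read 'c': s1→{s5}, s4→∅, s5→{s1, s4}, s6→∅; union {s1, s4, s5}; ε-closure = {s1, s4, s5, s6}.
Read 'b': s1→{s0, s3}, s4→∅, s5→{s3}, s6→{s6}; now {s0, s3, s6}.
Read 'c': s0→{s1, s5, s6}, s3→{s1, s4}, s6→∅; now {s1, s4, s5, s6}.
The final set {s1, s4, s5, s6} contains the accepting state s6.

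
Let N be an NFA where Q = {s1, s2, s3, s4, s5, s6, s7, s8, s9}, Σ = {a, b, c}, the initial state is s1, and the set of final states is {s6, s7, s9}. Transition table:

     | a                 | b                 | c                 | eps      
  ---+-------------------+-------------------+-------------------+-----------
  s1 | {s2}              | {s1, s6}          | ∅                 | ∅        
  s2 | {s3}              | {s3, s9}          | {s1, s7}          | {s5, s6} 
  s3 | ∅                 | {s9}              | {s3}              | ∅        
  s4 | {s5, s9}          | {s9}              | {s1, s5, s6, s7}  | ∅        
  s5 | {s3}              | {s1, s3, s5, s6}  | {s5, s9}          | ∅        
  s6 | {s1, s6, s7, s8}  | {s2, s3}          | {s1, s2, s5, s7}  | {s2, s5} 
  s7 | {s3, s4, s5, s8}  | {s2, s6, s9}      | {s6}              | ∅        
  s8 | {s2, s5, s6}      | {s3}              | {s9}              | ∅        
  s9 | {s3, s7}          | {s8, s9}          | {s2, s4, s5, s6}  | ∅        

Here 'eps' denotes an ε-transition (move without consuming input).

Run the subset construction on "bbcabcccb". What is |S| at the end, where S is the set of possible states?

7

Start in {s1}.
Read 'b': {s1} → {s1, s2, s5, s6}.
Read 'b': {s1, s2, s5, s6} → {s1, s2, s3, s5, s6, s9}.
Read 'c': {s1, s2, s3, s5, s6, s9} → {s1, s2, s3, s4, s5, s6, s7, s9}.
Read 'a': {s1, s2, s3, s4, s5, s6, s7, s9} → {s1, s2, s3, s4, s5, s6, s7, s8, s9}.
Read 'b': {s1, s2, s3, s4, s5, s6, s7, s8, s9} → {s1, s2, s3, s5, s6, s8, s9}.
Read 'c': {s1, s2, s3, s5, s6, s8, s9} → {s1, s2, s3, s4, s5, s6, s7, s9}.
Read 'c': {s1, s2, s3, s4, s5, s6, s7, s9} → {s1, s2, s3, s4, s5, s6, s7, s9}.
Read 'c': {s1, s2, s3, s4, s5, s6, s7, s9} → {s1, s2, s3, s4, s5, s6, s7, s9}.
Read 'b': {s1, s2, s3, s4, s5, s6, s7, s9} → {s1, s2, s3, s5, s6, s8, s9}.
That set has 7 states.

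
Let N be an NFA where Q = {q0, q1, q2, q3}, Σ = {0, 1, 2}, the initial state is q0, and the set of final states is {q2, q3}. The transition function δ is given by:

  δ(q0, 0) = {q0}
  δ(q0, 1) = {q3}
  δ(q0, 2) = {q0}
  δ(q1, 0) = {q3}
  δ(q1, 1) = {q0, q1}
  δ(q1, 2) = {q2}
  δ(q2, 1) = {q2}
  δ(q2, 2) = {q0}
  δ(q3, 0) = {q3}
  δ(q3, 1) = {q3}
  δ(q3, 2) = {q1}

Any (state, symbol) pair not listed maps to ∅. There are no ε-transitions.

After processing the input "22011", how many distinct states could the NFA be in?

1

Start in {q0}.
Read '2': q0→{q0}; now {q0}.
Read '2': q0→{q0}; now {q0}.
Read '0': q0→{q0}; now {q0}.
Read '1': q0→{q3}; now {q3}.
Read '1': q3→{q3}; now {q3}.
That set has 1 state.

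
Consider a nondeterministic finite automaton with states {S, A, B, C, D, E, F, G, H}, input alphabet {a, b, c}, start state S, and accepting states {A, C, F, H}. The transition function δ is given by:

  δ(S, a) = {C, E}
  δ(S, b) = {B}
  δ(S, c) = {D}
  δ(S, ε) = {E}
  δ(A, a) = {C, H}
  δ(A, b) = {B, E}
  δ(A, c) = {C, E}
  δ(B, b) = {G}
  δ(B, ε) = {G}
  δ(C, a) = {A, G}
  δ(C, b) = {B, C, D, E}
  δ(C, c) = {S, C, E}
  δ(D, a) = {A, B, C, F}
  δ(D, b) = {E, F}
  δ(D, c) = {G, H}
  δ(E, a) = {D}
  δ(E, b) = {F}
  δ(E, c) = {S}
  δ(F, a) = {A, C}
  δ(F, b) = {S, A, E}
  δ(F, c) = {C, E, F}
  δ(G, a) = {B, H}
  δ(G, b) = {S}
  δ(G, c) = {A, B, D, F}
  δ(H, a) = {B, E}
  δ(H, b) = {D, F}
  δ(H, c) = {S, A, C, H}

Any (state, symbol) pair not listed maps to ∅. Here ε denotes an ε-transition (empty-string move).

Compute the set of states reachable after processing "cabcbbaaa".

Start: ε-closure({S}) = {S, E}.
Read 'c': {S, E} → {S, D, E}.
Read 'a': {S, D, E} → {A, B, C, D, E, F, G}.
Read 'b': {A, B, C, D, E, F, G} → {S, A, B, C, D, E, F, G}.
Read 'c': {S, A, B, C, D, E, F, G} → {S, A, B, C, D, E, F, G, H}.
Read 'b': {S, A, B, C, D, E, F, G, H} → {S, A, B, C, D, E, F, G}.
Read 'b': {S, A, B, C, D, E, F, G} → {S, A, B, C, D, E, F, G}.
Read 'a': {S, A, B, C, D, E, F, G} → {A, B, C, D, E, F, G, H}.
Read 'a': {A, B, C, D, E, F, G, H} → {A, B, C, D, E, F, G, H}.
Read 'a': {A, B, C, D, E, F, G, H} → {A, B, C, D, E, F, G, H}.

{A, B, C, D, E, F, G, H}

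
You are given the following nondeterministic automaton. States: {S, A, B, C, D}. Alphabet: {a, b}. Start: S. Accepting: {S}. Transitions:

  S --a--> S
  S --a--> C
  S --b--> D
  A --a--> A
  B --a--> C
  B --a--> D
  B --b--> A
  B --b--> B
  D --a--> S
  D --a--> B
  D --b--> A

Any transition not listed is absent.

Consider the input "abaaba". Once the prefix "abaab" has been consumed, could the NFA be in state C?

Start in {S}.
Read 'a': {S} → {S, C}.
Read 'b': {S, C} → {D}.
Read 'a': {D} → {S, B}.
Read 'a': {S, B} → {S, C, D}.
Read 'b': {S, C, D} → {A, D}.
State C is not in {A, D}.

No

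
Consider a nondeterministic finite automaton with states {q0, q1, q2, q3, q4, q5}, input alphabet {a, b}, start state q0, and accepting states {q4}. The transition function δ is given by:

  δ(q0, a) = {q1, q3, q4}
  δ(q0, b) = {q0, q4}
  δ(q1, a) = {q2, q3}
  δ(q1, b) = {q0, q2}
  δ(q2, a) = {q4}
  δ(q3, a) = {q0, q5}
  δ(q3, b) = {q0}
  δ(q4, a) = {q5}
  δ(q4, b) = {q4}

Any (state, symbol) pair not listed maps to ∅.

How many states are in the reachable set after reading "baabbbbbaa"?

Start in {q0}.
Read 'b': q0→{q0, q4}; now {q0, q4}.
Read 'a': q0→{q1, q3, q4}, q4→{q5}; now {q1, q3, q4, q5}.
Read 'a': q1→{q2, q3}, q3→{q0, q5}, q4→{q5}, q5→∅; now {q0, q2, q3, q5}.
Read 'b': q0→{q0, q4}, q2→∅, q3→{q0}, q5→∅; now {q0, q4}.
Read 'b': q0→{q0, q4}, q4→{q4}; now {q0, q4}.
Read 'b': q0→{q0, q4}, q4→{q4}; now {q0, q4}.
Read 'b': q0→{q0, q4}, q4→{q4}; now {q0, q4}.
Read 'b': q0→{q0, q4}, q4→{q4}; now {q0, q4}.
Read 'a': q0→{q1, q3, q4}, q4→{q5}; now {q1, q3, q4, q5}.
Read 'a': q1→{q2, q3}, q3→{q0, q5}, q4→{q5}, q5→∅; now {q0, q2, q3, q5}.
That set has 4 states.

4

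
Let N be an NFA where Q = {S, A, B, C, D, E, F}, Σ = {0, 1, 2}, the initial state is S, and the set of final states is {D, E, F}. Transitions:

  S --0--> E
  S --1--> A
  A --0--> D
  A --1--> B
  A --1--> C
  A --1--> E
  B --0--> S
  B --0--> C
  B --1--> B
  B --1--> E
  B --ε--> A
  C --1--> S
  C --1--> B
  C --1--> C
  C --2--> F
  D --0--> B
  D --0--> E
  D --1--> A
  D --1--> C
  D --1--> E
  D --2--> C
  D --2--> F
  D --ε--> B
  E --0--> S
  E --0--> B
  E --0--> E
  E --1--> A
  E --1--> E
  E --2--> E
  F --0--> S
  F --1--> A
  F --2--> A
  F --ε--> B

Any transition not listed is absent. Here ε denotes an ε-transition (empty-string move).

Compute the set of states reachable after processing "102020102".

{A, B, C, E, F}

Start in {S}.
Read '1': S→{A}; now {A}.
Read '0': A→{D}; union {D}; ε-closure = {A, B, D}.
Read '2': A→∅, B→∅, D→{C, F}; union {C, F}; ε-closure = {A, B, C, F}.
Read '0': A→{D}, B→{S, C}, C→∅, F→{S}; union {S, C, D}; ε-closure = {S, A, B, C, D}.
Read '2': S→∅, A→∅, B→∅, C→{F}, D→{C, F}; union {C, F}; ε-closure = {A, B, C, F}.
Read '0': A→{D}, B→{S, C}, C→∅, F→{S}; union {S, C, D}; ε-closure = {S, A, B, C, D}.
Read '1': S→{A}, A→{B, C, E}, B→{B, E}, C→{S, B, C}, D→{A, C, E}; now {S, A, B, C, E}.
Read '0': S→{E}, A→{D}, B→{S, C}, C→∅, E→{S, B, E}; union {S, B, C, D, E}; ε-closure = {S, A, B, C, D, E}.
Read '2': S→∅, A→∅, B→∅, C→{F}, D→{C, F}, E→{E}; union {C, E, F}; ε-closure = {A, B, C, E, F}.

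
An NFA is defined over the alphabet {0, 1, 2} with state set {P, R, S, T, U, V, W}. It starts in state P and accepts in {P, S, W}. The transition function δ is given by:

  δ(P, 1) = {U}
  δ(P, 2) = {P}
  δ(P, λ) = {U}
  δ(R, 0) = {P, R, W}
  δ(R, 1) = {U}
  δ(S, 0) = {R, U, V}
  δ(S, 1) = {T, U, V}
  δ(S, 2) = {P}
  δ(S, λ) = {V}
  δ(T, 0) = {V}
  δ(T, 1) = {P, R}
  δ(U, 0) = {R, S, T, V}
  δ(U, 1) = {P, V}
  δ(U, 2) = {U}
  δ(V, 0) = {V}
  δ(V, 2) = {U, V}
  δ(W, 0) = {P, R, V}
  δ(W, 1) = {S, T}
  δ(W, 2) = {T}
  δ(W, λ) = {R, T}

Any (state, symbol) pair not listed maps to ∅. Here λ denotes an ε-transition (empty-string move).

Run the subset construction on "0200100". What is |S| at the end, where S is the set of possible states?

7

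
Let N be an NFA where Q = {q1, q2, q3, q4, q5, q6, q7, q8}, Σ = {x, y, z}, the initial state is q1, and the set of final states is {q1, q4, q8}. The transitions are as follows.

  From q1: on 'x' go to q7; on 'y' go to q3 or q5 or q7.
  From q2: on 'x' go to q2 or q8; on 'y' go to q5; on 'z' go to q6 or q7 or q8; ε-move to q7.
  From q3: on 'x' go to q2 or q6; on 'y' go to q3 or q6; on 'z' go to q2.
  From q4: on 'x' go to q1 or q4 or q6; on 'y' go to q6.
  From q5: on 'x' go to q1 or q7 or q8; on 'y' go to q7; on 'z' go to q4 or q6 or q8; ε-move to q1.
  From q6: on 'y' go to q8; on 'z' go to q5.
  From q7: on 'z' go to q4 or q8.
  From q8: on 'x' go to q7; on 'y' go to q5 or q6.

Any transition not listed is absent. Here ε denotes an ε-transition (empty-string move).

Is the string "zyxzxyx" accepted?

Start in {q1}.
Read 'z': q1→∅; now ∅.
The set is empty and remains empty for the remaining 6 symbols.
The final set ∅ contains no accepting state.

No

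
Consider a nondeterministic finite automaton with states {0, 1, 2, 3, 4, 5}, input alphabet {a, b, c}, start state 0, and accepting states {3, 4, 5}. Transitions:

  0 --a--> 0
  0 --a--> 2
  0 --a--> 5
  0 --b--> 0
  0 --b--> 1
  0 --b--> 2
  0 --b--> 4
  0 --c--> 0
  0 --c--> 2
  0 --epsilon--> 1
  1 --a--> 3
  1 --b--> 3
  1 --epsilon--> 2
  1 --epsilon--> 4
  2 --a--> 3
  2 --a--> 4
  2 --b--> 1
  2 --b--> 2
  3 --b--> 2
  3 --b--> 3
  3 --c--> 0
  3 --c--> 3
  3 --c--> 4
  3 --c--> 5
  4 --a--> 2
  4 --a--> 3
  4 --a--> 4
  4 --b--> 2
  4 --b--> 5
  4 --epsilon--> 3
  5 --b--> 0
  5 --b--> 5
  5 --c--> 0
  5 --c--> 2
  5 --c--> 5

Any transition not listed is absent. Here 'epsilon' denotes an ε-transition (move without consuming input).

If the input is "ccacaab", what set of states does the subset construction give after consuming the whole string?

Start: ε-closure({0}) = {0, 1, 2, 3, 4}.
Read 'c': {0, 1, 2, 3, 4} → {0, 1, 2, 3, 4, 5}.
Read 'c': {0, 1, 2, 3, 4, 5} → {0, 1, 2, 3, 4, 5}.
Read 'a': {0, 1, 2, 3, 4, 5} → {0, 1, 2, 3, 4, 5}.
Read 'c': {0, 1, 2, 3, 4, 5} → {0, 1, 2, 3, 4, 5}.
Read 'a': {0, 1, 2, 3, 4, 5} → {0, 1, 2, 3, 4, 5}.
Read 'a': {0, 1, 2, 3, 4, 5} → {0, 1, 2, 3, 4, 5}.
Read 'b': {0, 1, 2, 3, 4, 5} → {0, 1, 2, 3, 4, 5}.

{0, 1, 2, 3, 4, 5}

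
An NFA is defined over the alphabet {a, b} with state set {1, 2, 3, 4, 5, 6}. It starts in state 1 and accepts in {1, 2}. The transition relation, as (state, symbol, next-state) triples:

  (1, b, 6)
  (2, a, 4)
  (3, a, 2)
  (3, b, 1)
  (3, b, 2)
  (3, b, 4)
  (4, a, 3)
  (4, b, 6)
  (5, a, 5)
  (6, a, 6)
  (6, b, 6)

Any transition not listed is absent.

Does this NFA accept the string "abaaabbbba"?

Start in {1}.
Read 'a': {1} → ∅.
The set is empty and remains empty for the remaining 9 symbols.
The final set ∅ contains no accepting state.

No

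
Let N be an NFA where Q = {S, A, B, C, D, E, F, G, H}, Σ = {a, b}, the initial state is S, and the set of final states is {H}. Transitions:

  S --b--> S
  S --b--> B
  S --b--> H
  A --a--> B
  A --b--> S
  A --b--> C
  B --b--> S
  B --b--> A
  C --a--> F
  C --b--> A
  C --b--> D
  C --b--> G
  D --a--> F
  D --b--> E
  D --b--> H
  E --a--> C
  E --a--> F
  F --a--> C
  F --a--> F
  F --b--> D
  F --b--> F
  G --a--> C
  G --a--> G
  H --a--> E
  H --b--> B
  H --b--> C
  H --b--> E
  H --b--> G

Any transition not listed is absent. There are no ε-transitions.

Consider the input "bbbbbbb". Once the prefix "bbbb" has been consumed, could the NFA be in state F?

No

Start in {S}.
Read 'b': S→{S, B, H}; now {S, B, H}.
Read 'b': S→{S, B, H}, B→{S, A}, H→{B, C, E, G}; now {S, A, B, C, E, G, H}.
Read 'b': S→{S, B, H}, A→{S, C}, B→{S, A}, C→{A, D, G}, E→∅, G→∅, H→{B, C, E, G}; now {S, A, B, C, D, E, G, H}.
Read 'b': S→{S, B, H}, A→{S, C}, B→{S, A}, C→{A, D, G}, D→{E, H}, E→∅, G→∅, H→{B, C, E, G}; now {S, A, B, C, D, E, G, H}.
State F is not in {S, A, B, C, D, E, G, H}.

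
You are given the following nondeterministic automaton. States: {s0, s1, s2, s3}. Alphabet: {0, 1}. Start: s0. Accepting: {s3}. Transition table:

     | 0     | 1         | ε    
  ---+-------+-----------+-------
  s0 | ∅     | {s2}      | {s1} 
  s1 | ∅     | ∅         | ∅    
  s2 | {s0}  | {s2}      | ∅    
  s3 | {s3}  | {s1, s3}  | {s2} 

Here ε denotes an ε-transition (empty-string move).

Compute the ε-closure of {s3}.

Begin with {s3}.
ε-move s3 → s2; add s2.

{s2, s3}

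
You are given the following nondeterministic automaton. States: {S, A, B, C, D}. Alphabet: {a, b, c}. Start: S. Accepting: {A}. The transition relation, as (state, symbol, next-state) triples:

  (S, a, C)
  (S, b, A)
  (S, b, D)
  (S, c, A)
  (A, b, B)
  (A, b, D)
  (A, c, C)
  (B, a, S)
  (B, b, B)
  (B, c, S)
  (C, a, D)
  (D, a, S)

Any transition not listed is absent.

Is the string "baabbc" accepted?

No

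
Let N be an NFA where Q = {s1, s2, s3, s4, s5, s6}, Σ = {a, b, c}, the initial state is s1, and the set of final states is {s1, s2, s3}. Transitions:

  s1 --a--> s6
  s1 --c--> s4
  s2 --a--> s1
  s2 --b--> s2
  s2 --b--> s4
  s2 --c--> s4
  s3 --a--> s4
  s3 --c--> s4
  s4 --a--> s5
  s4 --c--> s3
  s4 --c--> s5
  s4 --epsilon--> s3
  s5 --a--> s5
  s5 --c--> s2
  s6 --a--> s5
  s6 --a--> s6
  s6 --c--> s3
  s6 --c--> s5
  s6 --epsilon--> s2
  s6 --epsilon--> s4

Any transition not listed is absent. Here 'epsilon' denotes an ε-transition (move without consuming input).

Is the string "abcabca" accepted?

No

Start in {s1}.
Read 'a': s1→{s6}; union {s6}; ε-closure = {s2, s3, s4, s6}.
Read 'b': s2→{s2, s4}, s3→∅, s4→∅, s6→∅; union {s2, s4}; ε-closure = {s2, s3, s4}.
Read 'c': s2→{s4}, s3→{s4}, s4→{s3, s5}; now {s3, s4, s5}.
Read 'a': s3→{s4}, s4→{s5}, s5→{s5}; union {s4, s5}; ε-closure = {s3, s4, s5}.
Read 'b': s3→∅, s4→∅, s5→∅; now ∅.
The set is empty and remains empty for the remaining 2 symbols.
The final set ∅ contains no accepting state.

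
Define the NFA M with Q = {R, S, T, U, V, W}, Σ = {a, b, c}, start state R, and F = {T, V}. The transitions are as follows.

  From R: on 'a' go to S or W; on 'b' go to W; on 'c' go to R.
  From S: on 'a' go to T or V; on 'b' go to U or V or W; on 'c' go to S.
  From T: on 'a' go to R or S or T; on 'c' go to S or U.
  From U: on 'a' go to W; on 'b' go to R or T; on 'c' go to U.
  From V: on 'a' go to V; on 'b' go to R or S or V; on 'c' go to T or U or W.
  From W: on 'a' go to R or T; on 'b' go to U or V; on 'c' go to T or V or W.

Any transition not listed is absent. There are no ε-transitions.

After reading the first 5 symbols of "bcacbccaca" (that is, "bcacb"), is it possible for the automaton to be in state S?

No

Start in {R}.
Read 'b': {R} → {W}.
Read 'c': {W} → {T, V, W}.
Read 'a': {T, V, W} → {R, S, T, V}.
Read 'c': {R, S, T, V} → {R, S, T, U, W}.
Read 'b': {R, S, T, U, W} → {R, T, U, V, W}.
State S is not in {R, T, U, V, W}.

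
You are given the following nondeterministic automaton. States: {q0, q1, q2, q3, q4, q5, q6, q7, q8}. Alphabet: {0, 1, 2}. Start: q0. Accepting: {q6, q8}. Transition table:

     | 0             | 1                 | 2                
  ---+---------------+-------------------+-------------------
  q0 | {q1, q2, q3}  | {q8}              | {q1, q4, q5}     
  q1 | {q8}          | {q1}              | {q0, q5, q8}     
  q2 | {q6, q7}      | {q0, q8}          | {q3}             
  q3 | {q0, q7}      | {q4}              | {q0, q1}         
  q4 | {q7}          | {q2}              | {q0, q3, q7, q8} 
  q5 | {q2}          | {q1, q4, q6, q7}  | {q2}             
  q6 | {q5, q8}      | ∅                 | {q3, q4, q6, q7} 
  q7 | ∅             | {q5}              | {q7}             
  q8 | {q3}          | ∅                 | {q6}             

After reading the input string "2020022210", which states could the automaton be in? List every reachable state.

{q1, q2, q3, q5, q6, q7, q8}

Start in {q0}.
Read '2': {q0} → {q1, q4, q5}.
Read '0': {q1, q4, q5} → {q2, q7, q8}.
Read '2': {q2, q7, q8} → {q3, q6, q7}.
Read '0': {q3, q6, q7} → {q0, q5, q7, q8}.
Read '0': {q0, q5, q7, q8} → {q1, q2, q3}.
Read '2': {q1, q2, q3} → {q0, q1, q3, q5, q8}.
Read '2': {q0, q1, q3, q5, q8} → {q0, q1, q2, q4, q5, q6, q8}.
Read '2': {q0, q1, q2, q4, q5, q6, q8} → {q0, q1, q2, q3, q4, q5, q6, q7, q8}.
Read '1': {q0, q1, q2, q3, q4, q5, q6, q7, q8} → {q0, q1, q2, q4, q5, q6, q7, q8}.
Read '0': {q0, q1, q2, q4, q5, q6, q7, q8} → {q1, q2, q3, q5, q6, q7, q8}.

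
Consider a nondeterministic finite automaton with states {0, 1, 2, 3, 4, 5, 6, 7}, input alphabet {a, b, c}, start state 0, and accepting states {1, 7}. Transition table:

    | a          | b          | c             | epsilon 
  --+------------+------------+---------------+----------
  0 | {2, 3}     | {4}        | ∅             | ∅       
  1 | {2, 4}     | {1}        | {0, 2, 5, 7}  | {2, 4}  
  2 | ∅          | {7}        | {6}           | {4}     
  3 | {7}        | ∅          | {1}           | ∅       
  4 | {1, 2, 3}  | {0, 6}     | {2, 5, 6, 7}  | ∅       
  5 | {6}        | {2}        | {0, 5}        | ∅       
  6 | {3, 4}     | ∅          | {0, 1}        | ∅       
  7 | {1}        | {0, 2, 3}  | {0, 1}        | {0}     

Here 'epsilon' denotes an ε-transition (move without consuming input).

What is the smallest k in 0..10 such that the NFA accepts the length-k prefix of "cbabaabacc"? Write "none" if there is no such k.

Start in {0}.
Read 'c': {0} → ∅.
The set is empty and remains empty for the remaining 9 symbols.
No reachable set along the way intersects F.

none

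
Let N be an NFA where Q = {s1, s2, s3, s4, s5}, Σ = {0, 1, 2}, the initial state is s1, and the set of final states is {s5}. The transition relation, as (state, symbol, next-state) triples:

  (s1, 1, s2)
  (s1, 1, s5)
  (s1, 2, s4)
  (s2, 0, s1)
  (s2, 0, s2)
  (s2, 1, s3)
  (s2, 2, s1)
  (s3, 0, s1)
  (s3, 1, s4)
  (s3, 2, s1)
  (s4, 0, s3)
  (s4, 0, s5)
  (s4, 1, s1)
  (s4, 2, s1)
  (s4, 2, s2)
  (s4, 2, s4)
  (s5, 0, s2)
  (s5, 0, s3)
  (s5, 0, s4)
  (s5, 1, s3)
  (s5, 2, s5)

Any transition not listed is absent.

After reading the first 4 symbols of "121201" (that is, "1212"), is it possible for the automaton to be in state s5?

Yes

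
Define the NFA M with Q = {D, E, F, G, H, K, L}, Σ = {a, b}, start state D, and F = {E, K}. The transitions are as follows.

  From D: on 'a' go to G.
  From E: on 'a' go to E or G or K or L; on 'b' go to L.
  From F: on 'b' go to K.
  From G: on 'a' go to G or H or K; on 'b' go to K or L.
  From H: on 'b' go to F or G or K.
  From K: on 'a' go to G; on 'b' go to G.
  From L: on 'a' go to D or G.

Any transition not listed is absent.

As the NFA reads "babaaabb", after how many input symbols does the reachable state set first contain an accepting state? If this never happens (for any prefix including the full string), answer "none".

Start in {D}.
Read 'b': D→∅; now ∅.
The set is empty and remains empty for the remaining 7 symbols.
No reachable set along the way intersects F.

none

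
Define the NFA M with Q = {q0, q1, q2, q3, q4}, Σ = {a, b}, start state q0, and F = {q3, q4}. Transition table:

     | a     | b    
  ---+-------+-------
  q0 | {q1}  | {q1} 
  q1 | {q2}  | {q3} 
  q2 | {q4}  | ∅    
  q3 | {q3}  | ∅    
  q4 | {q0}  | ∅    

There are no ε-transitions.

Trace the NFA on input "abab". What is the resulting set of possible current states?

Start in {q0}.
Read 'a': {q0} → {q1}.
Read 'b': {q1} → {q3}.
Read 'a': {q3} → {q3}.
Read 'b': {q3} → ∅.

∅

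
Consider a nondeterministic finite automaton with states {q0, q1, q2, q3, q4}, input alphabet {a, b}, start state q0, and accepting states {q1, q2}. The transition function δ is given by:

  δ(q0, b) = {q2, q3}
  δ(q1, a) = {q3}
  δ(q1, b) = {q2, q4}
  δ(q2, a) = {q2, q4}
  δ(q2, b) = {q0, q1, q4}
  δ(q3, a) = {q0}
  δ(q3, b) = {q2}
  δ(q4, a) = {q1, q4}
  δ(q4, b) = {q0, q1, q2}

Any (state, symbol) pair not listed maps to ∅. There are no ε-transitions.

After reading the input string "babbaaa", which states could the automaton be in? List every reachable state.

{q0, q1, q2, q3, q4}

Start in {q0}.
Read 'b': {q0} → {q2, q3}.
Read 'a': {q2, q3} → {q0, q2, q4}.
Read 'b': {q0, q2, q4} → {q0, q1, q2, q3, q4}.
Read 'b': {q0, q1, q2, q3, q4} → {q0, q1, q2, q3, q4}.
Read 'a': {q0, q1, q2, q3, q4} → {q0, q1, q2, q3, q4}.
Read 'a': {q0, q1, q2, q3, q4} → {q0, q1, q2, q3, q4}.
Read 'a': {q0, q1, q2, q3, q4} → {q0, q1, q2, q3, q4}.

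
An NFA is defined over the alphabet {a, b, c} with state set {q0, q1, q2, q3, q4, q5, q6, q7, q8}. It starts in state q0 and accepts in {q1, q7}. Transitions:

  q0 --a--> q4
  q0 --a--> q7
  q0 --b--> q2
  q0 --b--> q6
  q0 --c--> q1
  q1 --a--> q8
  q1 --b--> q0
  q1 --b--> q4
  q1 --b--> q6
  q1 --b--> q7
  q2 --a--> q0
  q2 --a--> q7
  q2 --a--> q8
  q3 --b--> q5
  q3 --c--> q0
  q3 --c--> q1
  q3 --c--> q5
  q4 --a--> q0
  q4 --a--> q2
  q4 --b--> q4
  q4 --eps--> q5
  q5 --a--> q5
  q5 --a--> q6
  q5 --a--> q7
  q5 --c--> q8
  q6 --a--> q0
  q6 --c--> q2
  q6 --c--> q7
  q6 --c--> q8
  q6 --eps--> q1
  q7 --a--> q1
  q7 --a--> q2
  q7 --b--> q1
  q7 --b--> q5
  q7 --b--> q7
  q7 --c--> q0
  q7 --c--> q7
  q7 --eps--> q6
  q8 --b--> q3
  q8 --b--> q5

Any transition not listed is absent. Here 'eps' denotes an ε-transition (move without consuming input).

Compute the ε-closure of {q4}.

{q4, q5}

Begin with {q4}.
ε-move q4 → q5; add q5.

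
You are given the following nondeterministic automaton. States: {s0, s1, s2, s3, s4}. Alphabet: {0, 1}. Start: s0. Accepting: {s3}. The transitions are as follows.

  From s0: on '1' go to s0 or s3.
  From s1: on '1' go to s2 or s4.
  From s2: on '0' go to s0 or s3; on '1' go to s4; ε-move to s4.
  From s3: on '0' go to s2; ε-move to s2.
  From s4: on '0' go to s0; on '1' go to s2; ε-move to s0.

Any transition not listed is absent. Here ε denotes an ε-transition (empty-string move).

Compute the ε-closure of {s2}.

Begin with {s2}.
ε-move s2 → s4; add s4.
ε-move s4 → s0; add s0.

{s0, s2, s4}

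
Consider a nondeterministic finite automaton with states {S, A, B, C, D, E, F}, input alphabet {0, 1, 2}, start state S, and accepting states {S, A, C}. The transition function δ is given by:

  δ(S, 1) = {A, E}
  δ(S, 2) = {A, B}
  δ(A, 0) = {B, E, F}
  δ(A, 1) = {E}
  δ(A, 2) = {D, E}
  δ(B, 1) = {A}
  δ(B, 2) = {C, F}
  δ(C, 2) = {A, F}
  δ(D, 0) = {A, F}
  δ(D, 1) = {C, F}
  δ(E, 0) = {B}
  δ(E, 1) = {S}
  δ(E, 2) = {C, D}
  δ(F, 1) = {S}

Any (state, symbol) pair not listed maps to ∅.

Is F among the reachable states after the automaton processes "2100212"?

Start in {S}.
Read '2': S→{A, B}; now {A, B}.
Read '1': A→{E}, B→{A}; now {A, E}.
Read '0': A→{B, E, F}, E→{B}; now {B, E, F}.
Read '0': B→∅, E→{B}, F→∅; now {B}.
Read '2': B→{C, F}; now {C, F}.
Read '1': C→∅, F→{S}; now {S}.
Read '2': S→{A, B}; now {A, B}.
State F is not in {A, B}.

No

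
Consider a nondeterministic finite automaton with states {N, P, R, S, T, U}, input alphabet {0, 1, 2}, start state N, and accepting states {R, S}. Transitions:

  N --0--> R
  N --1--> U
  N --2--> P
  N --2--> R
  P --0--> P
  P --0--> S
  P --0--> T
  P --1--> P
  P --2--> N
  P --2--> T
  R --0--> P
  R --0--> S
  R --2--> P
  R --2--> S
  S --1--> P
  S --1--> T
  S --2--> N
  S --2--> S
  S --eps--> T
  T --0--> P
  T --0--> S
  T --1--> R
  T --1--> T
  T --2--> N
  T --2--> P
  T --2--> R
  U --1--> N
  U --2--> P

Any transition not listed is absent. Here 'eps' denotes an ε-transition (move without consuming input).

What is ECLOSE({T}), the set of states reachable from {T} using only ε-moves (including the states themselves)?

Begin with {T}.
No ε-moves leave this set, so the closure equals the set itself.

{T}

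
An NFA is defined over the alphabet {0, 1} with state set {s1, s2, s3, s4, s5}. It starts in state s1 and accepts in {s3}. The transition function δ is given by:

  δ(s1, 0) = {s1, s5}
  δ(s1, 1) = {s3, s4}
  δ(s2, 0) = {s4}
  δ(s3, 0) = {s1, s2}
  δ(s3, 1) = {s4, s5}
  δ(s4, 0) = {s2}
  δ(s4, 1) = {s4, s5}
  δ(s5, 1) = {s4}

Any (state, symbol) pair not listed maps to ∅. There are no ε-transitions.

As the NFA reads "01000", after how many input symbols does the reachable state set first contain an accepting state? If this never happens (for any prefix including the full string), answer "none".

Start in {s1}.
Read '0': s1→{s1, s5}; now {s1, s5}.
Read '1': s1→{s3, s4}, s5→{s4}; now {s3, s4}.
None of the earlier sets intersect F, but {s3, s4} does.

2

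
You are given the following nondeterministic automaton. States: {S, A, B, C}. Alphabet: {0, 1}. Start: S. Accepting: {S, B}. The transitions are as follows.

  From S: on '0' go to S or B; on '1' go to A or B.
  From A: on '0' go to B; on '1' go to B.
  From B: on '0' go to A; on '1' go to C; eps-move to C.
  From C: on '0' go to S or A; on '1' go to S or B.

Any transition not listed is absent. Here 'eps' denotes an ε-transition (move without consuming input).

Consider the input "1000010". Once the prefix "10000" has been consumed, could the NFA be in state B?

Start in {S}.
Read '1': S→{A, B}; union {A, B}; ε-closure = {A, B, C}.
Read '0': A→{B}, B→{A}, C→{S, A}; union {S, A, B}; ε-closure = {S, A, B, C}.
Read '0': S→{S, B}, A→{B}, B→{A}, C→{S, A}; union {S, A, B}; ε-closure = {S, A, B, C}.
Read '0': S→{S, B}, A→{B}, B→{A}, C→{S, A}; union {S, A, B}; ε-closure = {S, A, B, C}.
Read '0': S→{S, B}, A→{B}, B→{A}, C→{S, A}; union {S, A, B}; ε-closure = {S, A, B, C}.
State B is in {S, A, B, C}.

Yes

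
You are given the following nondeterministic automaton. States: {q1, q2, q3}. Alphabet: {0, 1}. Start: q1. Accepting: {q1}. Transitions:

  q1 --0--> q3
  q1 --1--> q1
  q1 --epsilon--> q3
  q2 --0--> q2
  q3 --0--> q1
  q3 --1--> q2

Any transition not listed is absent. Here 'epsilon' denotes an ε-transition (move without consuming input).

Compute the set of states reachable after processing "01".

{q1, q2, q3}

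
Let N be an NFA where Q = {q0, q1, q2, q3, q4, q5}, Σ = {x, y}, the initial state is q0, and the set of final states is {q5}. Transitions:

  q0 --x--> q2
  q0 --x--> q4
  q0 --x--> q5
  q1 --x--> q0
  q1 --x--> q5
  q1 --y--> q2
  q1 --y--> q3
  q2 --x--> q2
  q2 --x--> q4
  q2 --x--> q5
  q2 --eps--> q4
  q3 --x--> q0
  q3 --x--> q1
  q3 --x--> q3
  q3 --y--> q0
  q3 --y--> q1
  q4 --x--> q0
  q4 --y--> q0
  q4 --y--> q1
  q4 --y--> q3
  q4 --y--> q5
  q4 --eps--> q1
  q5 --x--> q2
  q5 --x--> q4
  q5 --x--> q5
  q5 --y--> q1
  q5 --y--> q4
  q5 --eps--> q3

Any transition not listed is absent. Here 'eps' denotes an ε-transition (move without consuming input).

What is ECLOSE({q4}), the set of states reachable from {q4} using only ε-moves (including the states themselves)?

{q1, q4}

Begin with {q4}.
ε-move q4 → q1; add q1.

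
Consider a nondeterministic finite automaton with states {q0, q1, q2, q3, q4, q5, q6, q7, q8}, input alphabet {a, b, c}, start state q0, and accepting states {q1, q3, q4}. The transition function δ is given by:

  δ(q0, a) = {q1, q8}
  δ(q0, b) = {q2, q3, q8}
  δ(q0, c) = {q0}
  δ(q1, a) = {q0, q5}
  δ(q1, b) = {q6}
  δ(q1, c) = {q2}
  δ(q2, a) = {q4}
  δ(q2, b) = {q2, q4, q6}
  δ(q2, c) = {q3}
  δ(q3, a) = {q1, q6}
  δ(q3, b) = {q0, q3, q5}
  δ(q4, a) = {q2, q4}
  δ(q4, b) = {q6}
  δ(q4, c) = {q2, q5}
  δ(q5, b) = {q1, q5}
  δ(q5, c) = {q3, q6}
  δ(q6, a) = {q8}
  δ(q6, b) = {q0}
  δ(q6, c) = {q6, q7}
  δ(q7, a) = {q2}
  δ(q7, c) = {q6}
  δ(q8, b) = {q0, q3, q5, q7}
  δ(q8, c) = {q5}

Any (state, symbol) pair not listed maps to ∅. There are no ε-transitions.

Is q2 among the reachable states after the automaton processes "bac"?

Yes

Start in {q0}.
Read 'b': q0→{q2, q3, q8}; now {q2, q3, q8}.
Read 'a': q2→{q4}, q3→{q1, q6}, q8→∅; now {q1, q4, q6}.
Read 'c': q1→{q2}, q4→{q2, q5}, q6→{q6, q7}; now {q2, q5, q6, q7}.
State q2 is in {q2, q5, q6, q7}.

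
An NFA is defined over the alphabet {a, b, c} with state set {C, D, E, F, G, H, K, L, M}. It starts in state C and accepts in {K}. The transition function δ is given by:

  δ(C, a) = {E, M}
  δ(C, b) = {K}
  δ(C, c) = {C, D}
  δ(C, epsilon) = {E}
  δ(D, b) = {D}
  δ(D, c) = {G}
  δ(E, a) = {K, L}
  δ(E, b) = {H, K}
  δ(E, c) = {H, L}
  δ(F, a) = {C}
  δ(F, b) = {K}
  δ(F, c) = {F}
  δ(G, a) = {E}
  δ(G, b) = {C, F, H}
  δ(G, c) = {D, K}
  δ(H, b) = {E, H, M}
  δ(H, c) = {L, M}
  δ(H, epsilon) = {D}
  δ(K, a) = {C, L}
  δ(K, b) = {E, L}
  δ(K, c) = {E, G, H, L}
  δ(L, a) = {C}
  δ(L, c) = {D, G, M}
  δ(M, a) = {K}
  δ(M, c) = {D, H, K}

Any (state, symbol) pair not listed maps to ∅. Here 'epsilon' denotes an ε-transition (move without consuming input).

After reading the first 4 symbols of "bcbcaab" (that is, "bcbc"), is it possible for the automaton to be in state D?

Yes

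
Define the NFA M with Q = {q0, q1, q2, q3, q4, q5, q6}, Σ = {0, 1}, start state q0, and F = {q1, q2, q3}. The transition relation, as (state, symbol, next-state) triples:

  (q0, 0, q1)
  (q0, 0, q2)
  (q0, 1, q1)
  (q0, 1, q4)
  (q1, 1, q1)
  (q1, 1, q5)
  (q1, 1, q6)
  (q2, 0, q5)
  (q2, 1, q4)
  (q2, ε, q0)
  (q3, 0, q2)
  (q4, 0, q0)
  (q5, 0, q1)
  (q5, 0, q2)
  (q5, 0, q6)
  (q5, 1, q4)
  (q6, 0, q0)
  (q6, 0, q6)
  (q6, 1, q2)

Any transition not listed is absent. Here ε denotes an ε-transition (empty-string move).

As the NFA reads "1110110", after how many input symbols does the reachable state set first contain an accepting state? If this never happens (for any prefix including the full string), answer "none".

1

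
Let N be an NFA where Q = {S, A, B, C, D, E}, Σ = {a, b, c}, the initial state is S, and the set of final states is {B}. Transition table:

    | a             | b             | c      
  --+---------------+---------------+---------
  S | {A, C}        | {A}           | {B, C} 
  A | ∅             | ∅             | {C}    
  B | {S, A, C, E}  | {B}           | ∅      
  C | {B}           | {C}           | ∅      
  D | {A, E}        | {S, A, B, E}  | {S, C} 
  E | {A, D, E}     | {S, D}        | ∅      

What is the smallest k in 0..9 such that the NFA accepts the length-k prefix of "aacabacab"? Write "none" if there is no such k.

Start in {S}.
Read 'a': {S} → {A, C}.
Read 'a': {A, C} → {B}.
None of the earlier sets intersect F, but {B} does.

2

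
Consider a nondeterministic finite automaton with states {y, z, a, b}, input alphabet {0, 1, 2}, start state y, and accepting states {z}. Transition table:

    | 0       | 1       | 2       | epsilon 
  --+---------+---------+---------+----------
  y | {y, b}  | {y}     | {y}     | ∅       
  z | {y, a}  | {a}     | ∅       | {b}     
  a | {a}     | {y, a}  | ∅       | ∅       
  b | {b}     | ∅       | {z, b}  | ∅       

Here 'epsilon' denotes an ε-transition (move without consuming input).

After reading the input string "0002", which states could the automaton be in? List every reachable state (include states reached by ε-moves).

Start in {y}.
Read '0': {y} → {y, b}.
Read '0': {y, b} → {y, b}.
Read '0': {y, b} → {y, b}.
Read '2': {y, b} → {y, z, b}.

{y, z, b}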